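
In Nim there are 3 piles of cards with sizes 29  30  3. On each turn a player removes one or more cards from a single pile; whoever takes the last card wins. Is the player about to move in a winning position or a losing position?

Compute the nim-sum pairwise:
29 XOR 30 = 3
3 XOR 3 = 0
The nim-sum is 0, so this is a P-position: the player to move is in a losing position under optimal play.

Losing position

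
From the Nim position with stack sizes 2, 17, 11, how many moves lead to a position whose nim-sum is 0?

1

Compute the nim-sum pairwise:
2 XOR 17 = 19
19 XOR 11 = 24
The overall nim-sum is X = 24. A stack of size p has a winning move iff p XOR X < p (reduce it to p XOR X).
  2: 2 XOR 24 = 26 ≥ 2 — no move.
  17: 17 XOR 24 = 9 < 17 — winning move (to 9).
  11: 11 XOR 24 = 19 ≥ 11 — no move.
That gives 1 winning move.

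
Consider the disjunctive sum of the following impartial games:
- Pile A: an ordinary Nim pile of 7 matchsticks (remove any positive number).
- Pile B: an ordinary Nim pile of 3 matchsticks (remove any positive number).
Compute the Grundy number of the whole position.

Pile A is a plain Nim pile of size 7, so its Grundy value is 7.
Pile B is a plain Nim pile of size 3, so its Grundy value is 3.
The value of a disjunctive sum is the nim-sum of the parts.
Combined value = 7 ⊕ 3 = 4.

4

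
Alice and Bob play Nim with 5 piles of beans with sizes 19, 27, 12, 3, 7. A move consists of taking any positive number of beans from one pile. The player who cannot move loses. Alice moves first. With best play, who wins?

Bob wins

Nim-sum: 19 ⊕ 27 ⊕ 12 ⊕ 3 ⊕ 7 = 0.
The nim-sum is 0, so this is a P-position: the player to move is in a losing position under optimal play; Alice is about to move from it and so loses — Bob wins.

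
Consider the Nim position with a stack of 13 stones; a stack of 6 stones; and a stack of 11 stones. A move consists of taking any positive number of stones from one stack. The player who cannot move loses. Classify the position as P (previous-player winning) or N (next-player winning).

P-position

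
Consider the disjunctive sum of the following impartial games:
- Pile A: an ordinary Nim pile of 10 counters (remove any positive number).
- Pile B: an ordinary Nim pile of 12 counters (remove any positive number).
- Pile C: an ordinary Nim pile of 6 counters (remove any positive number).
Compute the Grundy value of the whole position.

0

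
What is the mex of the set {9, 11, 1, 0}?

2

The values 0, 1 are all present; 2 is the first non-negative integer missing from the set.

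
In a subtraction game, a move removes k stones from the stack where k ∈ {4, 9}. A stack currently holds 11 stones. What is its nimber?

2

Build the Grundy sequence with g(k) = mex{g(k−s) : s ∈ {4, 9}, s ≤ k}:
g(0) = mex{} = 0
g(1) = mex{} = 0
g(2) = mex{} = 0
g(3) = mex{} = 0
g(4) = mex{0} = 1
g(5) = mex{0} = 1
g(6) = mex{0} = 1
g(7) = mex{0} = 1
g(8) = mex{1} = 0
g(9) = mex{0,1} = 2
g(10) = mex{0,1} = 2
g(11) = mex{0,1} = 2
So g(11) = 2.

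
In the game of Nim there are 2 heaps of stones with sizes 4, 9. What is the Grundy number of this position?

13

Compute the nim-sum pairwise:
4 XOR 9 = 13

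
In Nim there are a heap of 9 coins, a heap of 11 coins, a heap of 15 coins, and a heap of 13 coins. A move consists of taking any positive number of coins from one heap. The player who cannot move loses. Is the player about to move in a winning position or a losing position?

Nim-sum: 9 ^ 11 ^ 15 ^ 13 = 0.
The nim-sum is 0, so this is a P-position: the player to move is in a losing position under optimal play.

Losing position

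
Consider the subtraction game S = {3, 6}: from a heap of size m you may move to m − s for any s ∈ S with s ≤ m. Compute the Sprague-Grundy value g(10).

Build the Grundy sequence with g(k) = mex{g(k−s) : s ∈ {3, 6}, s ≤ k}:
k:     0  1  2  3  4  5  6  7  8  9 10
g(k):  0  0  0  1  1  1  2  2  2  0  0
So g(10) = 0.

0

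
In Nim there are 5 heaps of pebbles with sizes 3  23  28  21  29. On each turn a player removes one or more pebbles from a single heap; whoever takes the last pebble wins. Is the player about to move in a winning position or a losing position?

Losing position

Bitwise XOR of the heap sizes:
  00011  (3)
  10111  (23)
  11100  (28)
  10101  (21)
  11101  (29)
  -----
  00000  (0)
The nim-sum is 0, so this is a P-position: the player to move is in a losing position under optimal play.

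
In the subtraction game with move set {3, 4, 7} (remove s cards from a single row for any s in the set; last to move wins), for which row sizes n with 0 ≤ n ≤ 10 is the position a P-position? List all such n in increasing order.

0, 1, 2, 10

Build the Grundy sequence with g(k) = mex{g(k−s) : s ∈ {3, 4, 7}, s ≤ k}:
k:     0  1  2  3  4  5  6  7  8  9 10
g(k):  0  0  0  1  1  1  2  2  2  3  0
The P-positions (g = 0) in 0..10 are 0, 1, 2, 10.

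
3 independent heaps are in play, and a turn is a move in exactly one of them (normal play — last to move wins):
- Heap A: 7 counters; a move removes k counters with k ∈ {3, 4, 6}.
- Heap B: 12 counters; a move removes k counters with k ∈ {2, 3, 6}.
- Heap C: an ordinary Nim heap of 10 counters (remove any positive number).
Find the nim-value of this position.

9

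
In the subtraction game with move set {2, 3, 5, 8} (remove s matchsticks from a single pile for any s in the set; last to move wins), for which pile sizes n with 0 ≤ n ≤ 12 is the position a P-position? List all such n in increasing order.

0, 1, 7, 11

Grundy values for subtraction set {2, 3, 5, 8}:
g(0) = mex{} = 0
g(1) = mex{} = 0
g(2) = mex{0} = 1
g(3) = mex{0} = 1
g(4) = mex{0,1} = 2
g(5) = mex{0,1} = 2
g(6) = mex{0,1,2} = 3
g(7) = mex{1,2} = 0
g(8) = mex{0,1,2,3} = 4
g(9) = mex{0,2,3} = 1
g(10) = mex{0,1,2,4} = 3
g(11) = mex{1,3,4} = 0
g(12) = mex{0,1,2,3} = 4
The P-positions (g = 0) in 0..12 are 0, 1, 7, 11.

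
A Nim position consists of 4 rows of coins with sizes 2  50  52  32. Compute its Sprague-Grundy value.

Nim-sum: 2 XOR 50 XOR 52 XOR 32 = 36.

36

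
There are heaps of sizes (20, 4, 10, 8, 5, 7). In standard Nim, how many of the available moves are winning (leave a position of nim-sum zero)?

1

Nim-sum: 20 ⊕ 4 ⊕ 10 ⊕ 8 ⊕ 5 ⊕ 7 = 16.
The overall nim-sum is X = 16. A heap of size p has a winning move iff p XOR X < p (reduce it to p XOR X).
  20: 20 XOR 16 = 4 < 20 — winning move (to 4).
  4: 4 XOR 16 = 20 ≥ 4 — no move.
  10: 10 XOR 16 = 26 ≥ 10 — no move.
  8: 8 XOR 16 = 24 ≥ 8 — no move.
  5: 5 XOR 16 = 21 ≥ 5 — no move.
  7: 7 XOR 16 = 23 ≥ 7 — no move.
That gives 1 winning move.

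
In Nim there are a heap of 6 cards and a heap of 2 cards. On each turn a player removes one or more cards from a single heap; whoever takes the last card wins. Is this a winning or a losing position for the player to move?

Compute the nim-sum pairwise:
6 ^ 2 = 4
The nim-sum is 4 ≠ 0, so this is an N-position: the player to move can win.

Winning position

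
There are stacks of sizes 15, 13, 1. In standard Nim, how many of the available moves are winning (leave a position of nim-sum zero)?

Compute the nim-sum pairwise:
15 ⊕ 13 = 2
2 ⊕ 1 = 3
The overall nim-sum is X = 3. A stack of size p has a winning move iff p XOR X < p (reduce it to p XOR X).
  15: 15 XOR 3 = 12 < 15 — winning move (to 12).
  13: 13 XOR 3 = 14 ≥ 13 — no move.
  1: 1 XOR 3 = 2 ≥ 1 — no move.
That gives 1 winning move.

1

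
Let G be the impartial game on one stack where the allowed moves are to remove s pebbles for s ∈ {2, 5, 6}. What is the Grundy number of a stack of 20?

2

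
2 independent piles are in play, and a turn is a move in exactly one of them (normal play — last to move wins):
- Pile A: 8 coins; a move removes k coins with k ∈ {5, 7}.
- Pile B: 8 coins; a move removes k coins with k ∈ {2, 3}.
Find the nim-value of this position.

0

Build the Grundy sequence for pile A with g(k) = mex{g(k−s) : s ∈ {5, 7}, s ≤ k}:
g(0) = mex{} = 0
g(1) = mex{} = 0
g(2) = mex{} = 0
g(3) = mex{} = 0
g(4) = mex{} = 0
g(5) = mex{0} = 1
g(6) = mex{0} = 1
g(7) = mex{0} = 1
g(8) = mex{0} = 1
So g(8) = 1.
Build the Grundy sequence for pile B with g(k) = mex{g(k−s) : s ∈ {2, 3}, s ≤ k}:
k:     0  1  2  3  4  5  6  7  8
g(k):  0  0  1  1  2  0  0  1  1
So g(8) = 1.
By the Sprague-Grundy theorem, the Grundy value of a sum of independent games is the XOR of the component values.
Combined value = 1 XOR 1 = 0.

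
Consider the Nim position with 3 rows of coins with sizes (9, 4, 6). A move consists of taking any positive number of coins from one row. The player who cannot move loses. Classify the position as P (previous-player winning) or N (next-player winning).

N-position

Bitwise XOR of the heap sizes:
  1001  (9)
  0100  (4)
  0110  (6)
  ----
  1011  (11)
The nim-sum is 11 ≠ 0, so this is an N-position: the player to move can win.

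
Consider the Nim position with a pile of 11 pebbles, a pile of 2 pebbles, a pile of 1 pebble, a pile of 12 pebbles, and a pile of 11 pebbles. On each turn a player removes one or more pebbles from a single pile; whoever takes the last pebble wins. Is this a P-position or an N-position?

Bitwise XOR of the heap sizes:
  1011  (11)
  0010  (2)
  0001  (1)
  1100  (12)
  1011  (11)
  ----
  1111  (15)
The nim-sum is 15 ≠ 0, so this is an N-position: the player to move can win.

N-position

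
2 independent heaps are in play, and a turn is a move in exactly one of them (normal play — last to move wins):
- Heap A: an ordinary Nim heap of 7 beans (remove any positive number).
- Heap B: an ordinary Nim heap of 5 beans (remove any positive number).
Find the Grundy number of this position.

2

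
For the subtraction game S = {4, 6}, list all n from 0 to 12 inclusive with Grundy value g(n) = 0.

0, 1, 2, 3, 10, 11, 12

Compute g(0), g(1), … for moves {4, 6}:
g(0) = mex{} = 0
g(1) = mex{} = 0
g(2) = mex{} = 0
g(3) = mex{} = 0
g(4) = mex{0} = 1
g(5) = mex{0} = 1
g(6) = mex{0} = 1
g(7) = mex{0} = 1
g(8) = mex{0,1} = 2
g(9) = mex{0,1} = 2
g(10) = mex{1} = 0
g(11) = mex{1} = 0
g(12) = mex{1,2} = 0
The P-positions (g = 0) in 0..12 are 0, 1, 2, 3, 10, 11, 12.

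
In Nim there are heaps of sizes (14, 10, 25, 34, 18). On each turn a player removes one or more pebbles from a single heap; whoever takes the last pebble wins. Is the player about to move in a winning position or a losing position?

Winning position

In binary:
  001110  (14)
  001010  (10)
  011001  (25)
  100010  (34)
  010010  (18)
  ------
  101101  (45)
The nim-sum is 45 ≠ 0, so this is an N-position: the player to move can win.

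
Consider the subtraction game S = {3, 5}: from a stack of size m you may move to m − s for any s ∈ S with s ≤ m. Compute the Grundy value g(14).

2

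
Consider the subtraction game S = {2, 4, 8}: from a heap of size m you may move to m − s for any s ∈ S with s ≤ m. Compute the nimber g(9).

1

Grundy values for subtraction set {2, 4, 8}:
k:     0  1  2  3  4  5  6  7  8  9
g(k):  0  0  1  1  2  2  0  0  1  1
So g(9) = 1.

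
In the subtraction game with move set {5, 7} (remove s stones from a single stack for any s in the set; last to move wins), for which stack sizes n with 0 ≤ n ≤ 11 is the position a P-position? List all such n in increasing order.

0, 1, 2, 3, 4

Build the Grundy sequence with g(k) = mex{g(k−s) : s ∈ {5, 7}, s ≤ k}:
k:     0  1  2  3  4  5  6  7  8  9 10 11
g(k):  0  0  0  0  0  1  1  1  1  1  2  2
The P-positions (g = 0) in 0..11 are 0, 1, 2, 3, 4.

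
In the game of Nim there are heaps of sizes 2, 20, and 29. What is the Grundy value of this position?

Nim-sum: 2 ^ 20 ^ 29 = 11.

11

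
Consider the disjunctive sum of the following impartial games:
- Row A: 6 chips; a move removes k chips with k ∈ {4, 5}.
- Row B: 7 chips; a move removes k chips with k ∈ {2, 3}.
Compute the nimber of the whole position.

0

Build the Grundy sequence for row A with g(k) = mex{g(k−s) : s ∈ {4, 5}, s ≤ k}:
k:     0  1  2  3  4  5  6
g(k):  0  0  0  0  1  1  1
So g(6) = 1.
Build the Grundy sequence for row B with g(k) = mex{g(k−s) : s ∈ {2, 3}, s ≤ k}:
k:     0  1  2  3  4  5  6  7
g(k):  0  0  1  1  2  0  0  1
So g(7) = 1.
The value of a disjunctive sum is the nim-sum of the parts.
Combined value = 1 XOR 1 = 0.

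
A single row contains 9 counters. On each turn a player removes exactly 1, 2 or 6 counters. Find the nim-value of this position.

Build the Grundy sequence with g(k) = mex{g(k−s) : s ∈ {1, 2, 6}, s ≤ k}:
k:     0  1  2  3  4  5  6  7  8  9
g(k):  0  1  2  0  1  2  3  0  1  2
So g(9) = 2.

2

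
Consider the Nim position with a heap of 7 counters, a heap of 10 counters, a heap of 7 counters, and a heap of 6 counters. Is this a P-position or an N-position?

N-position

Nim-sum: 7 ^ 10 ^ 7 ^ 6 = 12.
The nim-sum is 12 ≠ 0, so this is an N-position: the player to move can win.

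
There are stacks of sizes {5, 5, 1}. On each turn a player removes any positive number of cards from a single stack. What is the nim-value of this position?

Nim-sum: 5 XOR 5 XOR 1 = 1.

1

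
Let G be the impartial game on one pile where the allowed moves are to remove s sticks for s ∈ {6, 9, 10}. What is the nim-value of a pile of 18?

Compute g(0), g(1), … for moves {6, 9, 10}:
k:     0  1  2  3  4  5  6  7  8  9 10 11 12 13 14 15 16 17 18
g(k):  0  0  0  0  0  0  1  1  1  1  1  1  2  2  2  2  0  0  0
So g(18) = 0.

0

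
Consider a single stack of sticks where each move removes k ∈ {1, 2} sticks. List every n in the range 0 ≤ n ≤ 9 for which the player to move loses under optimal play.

0, 3, 6, 9

Build the Grundy sequence with g(k) = mex{g(k−s) : s ∈ {1, 2}, s ≤ k}:
g(0) = mex{} = 0
g(1) = mex{0} = 1
g(2) = mex{0,1} = 2
g(3) = mex{1,2} = 0
g(4) = mex{0,2} = 1
g(5) = mex{0,1} = 2
g(6) = mex{1,2} = 0
g(7) = mex{0,2} = 1
g(8) = mex{0,1} = 2
g(9) = mex{1,2} = 0
The P-positions (g = 0) in 0..9 are 0, 3, 6, 9.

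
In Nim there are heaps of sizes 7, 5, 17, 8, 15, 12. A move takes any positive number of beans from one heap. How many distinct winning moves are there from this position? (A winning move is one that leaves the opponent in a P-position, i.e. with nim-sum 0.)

In binary:
  00111  (7)
  00101  (5)
  10001  (17)
  01000  (8)
  01111  (15)
  01100  (12)
  -----
  11000  (24)
The overall nim-sum is X = 24. A heap of size p has a winning move iff p XOR X < p (reduce it to p XOR X).
  7: 7 XOR 24 = 31 ≥ 7 — no move.
  5: 5 XOR 24 = 29 ≥ 5 — no move.
  17: 17 XOR 24 = 9 < 17 — winning move (to 9).
  8: 8 XOR 24 = 16 ≥ 8 — no move.
  15: 15 XOR 24 = 23 ≥ 15 — no move.
  12: 12 XOR 24 = 20 ≥ 12 — no move.
That gives 1 winning move.

1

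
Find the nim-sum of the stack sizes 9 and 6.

15

Nim-sum: 9 ^ 6 = 15.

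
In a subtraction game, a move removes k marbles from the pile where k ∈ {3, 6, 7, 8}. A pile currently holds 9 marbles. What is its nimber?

Compute g(0), g(1), … for moves {3, 6, 7, 8}:
k:     0  1  2  3  4  5  6  7  8  9
g(k):  0  0  0  1  1  1  2  2  2  3
So g(9) = 3.

3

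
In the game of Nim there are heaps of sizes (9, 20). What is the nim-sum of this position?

29

Compute the nim-sum pairwise:
9 XOR 20 = 29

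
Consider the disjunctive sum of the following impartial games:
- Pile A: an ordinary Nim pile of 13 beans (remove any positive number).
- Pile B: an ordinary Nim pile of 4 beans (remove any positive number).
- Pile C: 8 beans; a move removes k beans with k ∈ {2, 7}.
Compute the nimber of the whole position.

Pile A is a plain Nim pile of size 13, so its Grundy value is 13.
Pile B is a plain Nim pile of size 4, so its Grundy value is 4.
For pile C, compute g(0), g(1), … with moves {2, 7}:
k:     0  1  2  3  4  5  6  7  8
g(k):  0  0  1  1  0  0  1  1  2
So g(8) = 2.
The value of a disjunctive sum is the nim-sum of the parts.
Combined value = 13 ⊕ 4 ⊕ 2 = 11.

11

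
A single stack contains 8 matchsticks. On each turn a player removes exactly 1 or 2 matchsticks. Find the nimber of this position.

2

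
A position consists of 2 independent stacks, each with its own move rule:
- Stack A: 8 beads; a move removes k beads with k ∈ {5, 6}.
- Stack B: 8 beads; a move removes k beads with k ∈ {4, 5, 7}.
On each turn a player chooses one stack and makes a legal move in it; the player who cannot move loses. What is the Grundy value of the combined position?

For stack A, compute g(0), g(1), … with moves {5, 6}:
g(0) = mex{} = 0
g(1) = mex{} = 0
g(2) = mex{} = 0
g(3) = mex{} = 0
g(4) = mex{} = 0
g(5) = mex{0} = 1
g(6) = mex{0} = 1
g(7) = mex{0} = 1
g(8) = mex{0} = 1
So g(8) = 1.
For stack B, compute g(0), g(1), … with moves {4, 5, 7}:
g(0) = mex{} = 0
g(1) = mex{} = 0
g(2) = mex{} = 0
g(3) = mex{} = 0
g(4) = mex{0} = 1
g(5) = mex{0} = 1
g(6) = mex{0} = 1
g(7) = mex{0} = 1
g(8) = mex{0,1} = 2
So g(8) = 2.
The value of a disjunctive sum is the nim-sum of the parts.
Combined value = 1 ⊕ 2 = 3.

3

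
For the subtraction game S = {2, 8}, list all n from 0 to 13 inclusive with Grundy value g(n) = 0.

0, 1, 4, 5, 10, 11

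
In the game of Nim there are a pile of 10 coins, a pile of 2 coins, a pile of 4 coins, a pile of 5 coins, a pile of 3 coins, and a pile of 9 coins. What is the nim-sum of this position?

3

Nim-sum: 10 ^ 2 ^ 4 ^ 5 ^ 3 ^ 9 = 3.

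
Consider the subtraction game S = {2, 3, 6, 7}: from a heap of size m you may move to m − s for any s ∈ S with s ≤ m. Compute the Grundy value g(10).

Build the Grundy sequence with g(k) = mex{g(k−s) : s ∈ {2, 3, 6, 7}, s ≤ k}:
g(0) = mex{} = 0
g(1) = mex{} = 0
g(2) = mex{0} = 1
g(3) = mex{0} = 1
g(4) = mex{0,1} = 2
g(5) = mex{1} = 0
g(6) = mex{0,1,2} = 3
g(7) = mex{0,2} = 1
g(8) = mex{0,1,3} = 2
g(9) = mex{1,3} = 0
g(10) = mex{1,2} = 0
So g(10) = 0.

0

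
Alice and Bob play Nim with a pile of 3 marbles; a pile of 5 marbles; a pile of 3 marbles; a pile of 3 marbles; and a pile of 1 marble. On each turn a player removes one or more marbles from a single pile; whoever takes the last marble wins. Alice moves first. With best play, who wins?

Alice wins

Compute the nim-sum pairwise:
3 XOR 5 = 6
6 XOR 3 = 5
5 XOR 3 = 6
6 XOR 1 = 7
The nim-sum is 7 ≠ 0, so this is an N-position: the player to move can win; Alice has a winning move.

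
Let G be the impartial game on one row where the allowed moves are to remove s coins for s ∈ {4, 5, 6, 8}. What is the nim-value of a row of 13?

0

Grundy values for subtraction set {4, 5, 6, 8}:
k:     0  1  2  3  4  5  6  7  8  9 10 11 12 13
g(k):  0  0  0  0  1  1  1  1  2  2  2  2  0  0
So g(13) = 0.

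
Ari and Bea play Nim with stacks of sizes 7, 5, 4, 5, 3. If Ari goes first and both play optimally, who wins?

Write each in binary and XOR column by column:
  111  (7)
  101  (5)
  100  (4)
  101  (5)
  011  (3)
  ---
  000  (0)
The nim-sum is 0, so this is a P-position: the player to move is in a losing position under optimal play; Ari is about to move from it and so loses — Bea wins.

Bea wins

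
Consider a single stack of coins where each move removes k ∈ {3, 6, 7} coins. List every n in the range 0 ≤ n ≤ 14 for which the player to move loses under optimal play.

Grundy values for subtraction set {3, 6, 7}:
k:     0  1  2  3  4  5  6  7  8  9 10 11 12 13 14
g(k):  0  0  0  1  1  1  2  2  2  3  0  0  0  1  1
The P-positions (g = 0) in 0..14 are 0, 1, 2, 10, 11, 12.

0, 1, 2, 10, 11, 12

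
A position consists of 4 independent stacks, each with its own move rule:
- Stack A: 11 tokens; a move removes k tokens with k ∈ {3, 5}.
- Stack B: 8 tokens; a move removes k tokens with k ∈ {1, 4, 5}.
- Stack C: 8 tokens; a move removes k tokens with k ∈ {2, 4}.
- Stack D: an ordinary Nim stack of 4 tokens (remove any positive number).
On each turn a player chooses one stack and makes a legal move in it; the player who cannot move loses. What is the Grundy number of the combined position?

4

Grundy values for stack A (subtraction set {3, 5}):
g(0) = mex{} = 0
g(1) = mex{} = 0
g(2) = mex{} = 0
g(3) = mex{0} = 1
g(4) = mex{0} = 1
g(5) = mex{0} = 1
g(6) = mex{0,1} = 2
g(7) = mex{0,1} = 2
g(8) = mex{1} = 0
g(9) = mex{1,2} = 0
g(10) = mex{1,2} = 0
g(11) = mex{0,2} = 1
So g(11) = 1.
Build the Grundy sequence for stack B with g(k) = mex{g(k−s) : s ∈ {1, 4, 5}, s ≤ k}:
g(0) = mex{} = 0
g(1) = mex{0} = 1
g(2) = mex{1} = 0
g(3) = mex{0} = 1
g(4) = mex{0,1} = 2
g(5) = mex{0,1,2} = 3
g(6) = mex{0,1,3} = 2
g(7) = mex{0,1,2} = 3
g(8) = mex{1,2,3} = 0
So g(8) = 0.
For stack C, compute g(0), g(1), … with moves {2, 4}:
k:     0  1  2  3  4  5  6  7  8
g(k):  0  0  1  1  2  2  0  0  1
So g(8) = 1.
Stack D is a plain Nim stack of size 4, so its Grundy value is 4.
The value of a disjunctive sum is the nim-sum of the parts.
Combined value = 1 XOR 0 XOR 1 XOR 4 = 4.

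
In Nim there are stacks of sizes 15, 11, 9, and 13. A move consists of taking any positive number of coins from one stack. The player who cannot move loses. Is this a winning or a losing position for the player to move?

In binary:
  1111  (15)
  1011  (11)
  1001  (9)
  1101  (13)
  ----
  0000  (0)
The nim-sum is 0, so this is a P-position: the player to move is in a losing position under optimal play.

Losing position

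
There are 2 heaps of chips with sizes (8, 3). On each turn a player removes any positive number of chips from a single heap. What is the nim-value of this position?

In binary:
  1000  (8)
  0011  (3)
  ----
  1011  (11)

11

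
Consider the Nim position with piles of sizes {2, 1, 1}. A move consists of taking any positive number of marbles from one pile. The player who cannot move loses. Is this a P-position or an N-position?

N-position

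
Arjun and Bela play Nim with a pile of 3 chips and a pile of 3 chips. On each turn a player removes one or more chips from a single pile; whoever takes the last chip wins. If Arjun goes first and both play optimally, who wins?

Bela wins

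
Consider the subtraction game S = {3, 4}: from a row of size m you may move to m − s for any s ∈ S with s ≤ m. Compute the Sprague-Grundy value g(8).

0

Compute g(0), g(1), … for moves {3, 4}:
k:     0  1  2  3  4  5  6  7  8
g(k):  0  0  0  1  1  1  2  0  0
So g(8) = 0.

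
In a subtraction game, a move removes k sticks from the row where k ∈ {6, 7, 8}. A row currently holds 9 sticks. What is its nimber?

Compute g(0), g(1), … for moves {6, 7, 8}:
k:     0  1  2  3  4  5  6  7  8  9
g(k):  0  0  0  0  0  0  1  1  1  1
So g(9) = 1.

1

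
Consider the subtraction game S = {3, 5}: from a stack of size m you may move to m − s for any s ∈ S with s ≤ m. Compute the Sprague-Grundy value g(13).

1

Compute g(0), g(1), … for moves {3, 5}:
g(0) = mex{} = 0
g(1) = mex{} = 0
g(2) = mex{} = 0
g(3) = mex{0} = 1
g(4) = mex{0} = 1
g(5) = mex{0} = 1
g(6) = mex{0,1} = 2
g(7) = mex{0,1} = 2
g(8) = mex{1} = 0
g(9) = mex{1,2} = 0
g(10) = mex{1,2} = 0
g(11) = mex{0,2} = 1
g(12) = mex{0,2} = 1
g(13) = mex{0} = 1
So g(13) = 1.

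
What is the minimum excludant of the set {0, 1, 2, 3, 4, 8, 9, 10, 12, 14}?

5

The values 0, 1, 2, 3, 4 are all present; 5 is the first non-negative integer missing from the set.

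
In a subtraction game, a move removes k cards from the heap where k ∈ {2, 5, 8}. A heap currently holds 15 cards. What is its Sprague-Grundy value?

2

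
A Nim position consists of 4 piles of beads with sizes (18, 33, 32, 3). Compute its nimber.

Write each in binary and XOR column by column:
  010010  (18)
  100001  (33)
  100000  (32)
  000011  (3)
  ------
  010000  (16)

16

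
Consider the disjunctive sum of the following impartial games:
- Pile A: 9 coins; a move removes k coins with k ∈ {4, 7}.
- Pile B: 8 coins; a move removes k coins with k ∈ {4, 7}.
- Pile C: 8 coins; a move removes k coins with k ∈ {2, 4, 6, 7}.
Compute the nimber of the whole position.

4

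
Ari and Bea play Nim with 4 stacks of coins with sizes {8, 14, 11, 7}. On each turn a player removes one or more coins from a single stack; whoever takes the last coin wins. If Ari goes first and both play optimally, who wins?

Nim-sum: 8 ^ 14 ^ 11 ^ 7 = 10.
The nim-sum is 10 ≠ 0, so this is an N-position: the player to move can win; Ari has a winning move.

Ari wins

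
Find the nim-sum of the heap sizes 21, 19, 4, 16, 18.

0

Write each in binary and XOR column by column:
  10101  (21)
  10011  (19)
  00100  (4)
  10000  (16)
  10010  (18)
  -----
  00000  (0)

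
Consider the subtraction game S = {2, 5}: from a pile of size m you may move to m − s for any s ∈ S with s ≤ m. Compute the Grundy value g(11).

0

Grundy values for subtraction set {2, 5}:
g(0) = mex{} = 0
g(1) = mex{} = 0
g(2) = mex{0} = 1
g(3) = mex{0} = 1
g(4) = mex{1} = 0
g(5) = mex{0,1} = 2
g(6) = mex{0} = 1
g(7) = mex{1,2} = 0
g(8) = mex{1} = 0
g(9) = mex{0} = 1
g(10) = mex{0,2} = 1
g(11) = mex{1} = 0
So g(11) = 0.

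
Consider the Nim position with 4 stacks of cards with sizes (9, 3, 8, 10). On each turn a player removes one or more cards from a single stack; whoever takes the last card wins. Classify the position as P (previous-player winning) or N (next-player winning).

Nim-sum: 9 ⊕ 3 ⊕ 8 ⊕ 10 = 8.
The nim-sum is 8 ≠ 0, so this is an N-position: the player to move can win.

N-position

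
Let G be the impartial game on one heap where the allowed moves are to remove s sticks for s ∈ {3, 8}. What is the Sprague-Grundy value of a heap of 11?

Grundy values for subtraction set {3, 8}:
g(0) = mex{} = 0
g(1) = mex{} = 0
g(2) = mex{} = 0
g(3) = mex{0} = 1
g(4) = mex{0} = 1
g(5) = mex{0} = 1
g(6) = mex{1} = 0
g(7) = mex{1} = 0
g(8) = mex{0,1} = 2
g(9) = mex{0} = 1
g(10) = mex{0} = 1
g(11) = mex{1,2} = 0
So g(11) = 0.

0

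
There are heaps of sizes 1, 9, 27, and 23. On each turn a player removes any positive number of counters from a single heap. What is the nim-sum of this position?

4

Write each in binary and XOR column by column:
  00001  (1)
  01001  (9)
  11011  (27)
  10111  (23)
  -----
  00100  (4)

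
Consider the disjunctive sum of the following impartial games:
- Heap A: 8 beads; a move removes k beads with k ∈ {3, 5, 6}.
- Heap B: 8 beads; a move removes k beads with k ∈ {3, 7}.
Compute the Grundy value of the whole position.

For heap A, compute g(0), g(1), … with moves {3, 5, 6}:
g(0) = mex{} = 0
g(1) = mex{} = 0
g(2) = mex{} = 0
g(3) = mex{0} = 1
g(4) = mex{0} = 1
g(5) = mex{0} = 1
g(6) = mex{0,1} = 2
g(7) = mex{0,1} = 2
g(8) = mex{0,1} = 2
So g(8) = 2.
Build the Grundy sequence for heap B with g(k) = mex{g(k−s) : s ∈ {3, 7}, s ≤ k}:
g(0) = mex{} = 0
g(1) = mex{} = 0
g(2) = mex{} = 0
g(3) = mex{0} = 1
g(4) = mex{0} = 1
g(5) = mex{0} = 1
g(6) = mex{1} = 0
g(7) = mex{0,1} = 2
g(8) = mex{0,1} = 2
So g(8) = 2.
The value of a disjunctive sum is the nim-sum of the parts.
Combined value = 2 ⊕ 2 = 0.

0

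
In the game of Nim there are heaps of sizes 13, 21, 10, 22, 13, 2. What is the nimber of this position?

11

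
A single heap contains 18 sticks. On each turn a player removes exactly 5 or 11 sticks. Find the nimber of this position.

0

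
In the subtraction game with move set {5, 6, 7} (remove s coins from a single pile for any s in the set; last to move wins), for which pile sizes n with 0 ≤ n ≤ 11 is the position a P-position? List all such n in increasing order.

0, 1, 2, 3, 4

Compute g(0), g(1), … for moves {5, 6, 7}:
k:     0  1  2  3  4  5  6  7  8  9 10 11
g(k):  0  0  0  0  0  1  1  1  1  1  2  2
The P-positions (g = 0) in 0..11 are 0, 1, 2, 3, 4.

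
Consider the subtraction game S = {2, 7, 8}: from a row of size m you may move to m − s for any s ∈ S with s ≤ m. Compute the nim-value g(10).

0

Grundy values for subtraction set {2, 7, 8}:
g(0) = mex{} = 0
g(1) = mex{} = 0
g(2) = mex{0} = 1
g(3) = mex{0} = 1
g(4) = mex{1} = 0
g(5) = mex{1} = 0
g(6) = mex{0} = 1
g(7) = mex{0} = 1
g(8) = mex{0,1} = 2
g(9) = mex{0,1} = 2
g(10) = mex{1,2} = 0
So g(10) = 0.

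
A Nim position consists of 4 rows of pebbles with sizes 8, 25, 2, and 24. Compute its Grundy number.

Compute the nim-sum pairwise:
8 ⊕ 25 = 17
17 ⊕ 2 = 19
19 ⊕ 24 = 11

11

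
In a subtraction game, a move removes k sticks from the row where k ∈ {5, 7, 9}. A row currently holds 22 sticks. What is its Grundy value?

1

Compute g(0), g(1), … for moves {5, 7, 9}:
k:     0  1  2  3  4  5  6  7  8  9 10 11 12 13 14 15 16 17 18 19 20 21 22
g(k):  0  0  0  0  0  1  1  1  1  1  2  2  2  2  0  0  0  0  0  1  1  1  1
So g(22) = 1.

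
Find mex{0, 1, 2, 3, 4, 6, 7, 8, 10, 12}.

The values 0, 1, 2, 3, 4 are all present; 5 is the first non-negative integer missing from the set.

5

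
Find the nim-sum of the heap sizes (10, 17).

Nim-sum: 10 ⊕ 17 = 27.

27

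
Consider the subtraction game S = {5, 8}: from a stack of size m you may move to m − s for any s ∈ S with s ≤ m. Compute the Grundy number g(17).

Grundy values for subtraction set {5, 8}:
k:     0  1  2  3  4  5  6  7  8  9 10 11 12 13 14 15 16 17
g(k):  0  0  0  0  0  1  1  1  1  1  2  2  2  0  0  0  0  0
So g(17) = 0.

0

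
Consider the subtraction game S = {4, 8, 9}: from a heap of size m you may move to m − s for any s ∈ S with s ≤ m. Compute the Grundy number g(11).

Compute g(0), g(1), … for moves {4, 8, 9}:
g(0) = mex{} = 0
g(1) = mex{} = 0
g(2) = mex{} = 0
g(3) = mex{} = 0
g(4) = mex{0} = 1
g(5) = mex{0} = 1
g(6) = mex{0} = 1
g(7) = mex{0} = 1
g(8) = mex{0,1} = 2
g(9) = mex{0,1} = 2
g(10) = mex{0,1} = 2
g(11) = mex{0,1} = 2
So g(11) = 2.

2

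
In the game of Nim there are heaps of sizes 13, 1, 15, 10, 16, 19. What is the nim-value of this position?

10

In binary:
  01101  (13)
  00001  (1)
  01111  (15)
  01010  (10)
  10000  (16)
  10011  (19)
  -----
  01010  (10)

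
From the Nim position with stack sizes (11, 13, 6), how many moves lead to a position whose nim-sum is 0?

Nim-sum: 11 ^ 13 ^ 6 = 0.
The nim-sum is already 0, so every move leaves a nonzero nim-sum — there are no winning moves.

0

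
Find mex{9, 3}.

0

0 is not in the set, so the mex is 0.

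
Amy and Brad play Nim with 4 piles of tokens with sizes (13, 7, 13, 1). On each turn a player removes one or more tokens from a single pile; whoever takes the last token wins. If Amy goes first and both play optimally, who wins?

Compute the nim-sum pairwise:
13 ^ 7 = 10
10 ^ 13 = 7
7 ^ 1 = 6
The nim-sum is 6 ≠ 0, so this is an N-position: the player to move can win; Amy has a winning move.

Amy wins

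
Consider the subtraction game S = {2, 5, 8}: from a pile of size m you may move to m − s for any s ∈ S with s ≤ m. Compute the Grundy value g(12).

1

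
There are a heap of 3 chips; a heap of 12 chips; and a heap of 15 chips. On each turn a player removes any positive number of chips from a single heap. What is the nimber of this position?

0

Write each in binary and XOR column by column:
  0011  (3)
  1100  (12)
  1111  (15)
  ----
  0000  (0)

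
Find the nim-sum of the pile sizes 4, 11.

15

Write each in binary and XOR column by column:
  0100  (4)
  1011  (11)
  ----
  1111  (15)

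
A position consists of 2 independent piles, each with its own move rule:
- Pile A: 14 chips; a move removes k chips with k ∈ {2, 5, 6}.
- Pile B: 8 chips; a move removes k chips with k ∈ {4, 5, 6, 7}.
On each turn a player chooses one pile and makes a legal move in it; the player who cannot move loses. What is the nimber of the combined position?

3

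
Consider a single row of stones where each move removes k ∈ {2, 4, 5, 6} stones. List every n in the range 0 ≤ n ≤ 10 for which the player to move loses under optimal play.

Build the Grundy sequence with g(k) = mex{g(k−s) : s ∈ {2, 4, 5, 6}, s ≤ k}:
k:     0  1  2  3  4  5  6  7  8  9 10
g(k):  0  0  1  1  2  2  3  3  0  0  1
The P-positions (g = 0) in 0..10 are 0, 1, 8, 9.

0, 1, 8, 9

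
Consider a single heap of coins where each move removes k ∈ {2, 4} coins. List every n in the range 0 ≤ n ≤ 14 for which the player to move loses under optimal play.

0, 1, 6, 7, 12, 13

Compute g(0), g(1), … for moves {2, 4}:
g(0) = mex{} = 0
g(1) = mex{} = 0
g(2) = mex{0} = 1
g(3) = mex{0} = 1
g(4) = mex{0,1} = 2
g(5) = mex{0,1} = 2
g(6) = mex{1,2} = 0
g(7) = mex{1,2} = 0
g(8) = mex{0,2} = 1
g(9) = mex{0,2} = 1
g(10) = mex{0,1} = 2
g(11) = mex{0,1} = 2
g(12) = mex{1,2} = 0
g(13) = mex{1,2} = 0
g(14) = mex{0,2} = 1
The P-positions (g = 0) in 0..14 are 0, 1, 6, 7, 12, 13.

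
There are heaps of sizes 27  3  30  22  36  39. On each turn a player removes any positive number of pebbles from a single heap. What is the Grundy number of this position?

Nim-sum: 27 XOR 3 XOR 30 XOR 22 XOR 36 XOR 39 = 19.

19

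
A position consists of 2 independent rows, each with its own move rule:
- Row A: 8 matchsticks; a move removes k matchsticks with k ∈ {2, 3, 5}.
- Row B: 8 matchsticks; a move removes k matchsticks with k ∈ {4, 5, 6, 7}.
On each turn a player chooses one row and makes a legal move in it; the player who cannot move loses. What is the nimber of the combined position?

2

Build the Grundy sequence for row A with g(k) = mex{g(k−s) : s ∈ {2, 3, 5}, s ≤ k}:
g(0) = mex{} = 0
g(1) = mex{} = 0
g(2) = mex{0} = 1
g(3) = mex{0} = 1
g(4) = mex{0,1} = 2
g(5) = mex{0,1} = 2
g(6) = mex{0,1,2} = 3
g(7) = mex{1,2} = 0
g(8) = mex{1,2,3} = 0
So g(8) = 0.
Grundy values for row B (subtraction set {4, 5, 6, 7}):
k:     0  1  2  3  4  5  6  7  8
g(k):  0  0  0  0  1  1  1  1  2
So g(8) = 2.
The value of a disjunctive sum is the nim-sum of the parts.
Combined value = 0 XOR 2 = 2.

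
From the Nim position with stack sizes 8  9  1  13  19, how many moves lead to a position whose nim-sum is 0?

1

Write each in binary and XOR column by column:
  01000  (8)
  01001  (9)
  00001  (1)
  01101  (13)
  10011  (19)
  -----
  11110  (30)
The overall nim-sum is X = 30. A stack of size p has a winning move iff p XOR X < p (reduce it to p XOR X).
  8: 8 XOR 30 = 22 ≥ 8 — no move.
  9: 9 XOR 30 = 23 ≥ 9 — no move.
  1: 1 XOR 30 = 31 ≥ 1 — no move.
  13: 13 XOR 30 = 19 ≥ 13 — no move.
  19: 19 XOR 30 = 13 < 19 — winning move (to 13).
That gives 1 winning move.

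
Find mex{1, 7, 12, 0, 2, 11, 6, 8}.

The values 0, 1, 2 are all present; 3 is the first non-negative integer missing from the set.

3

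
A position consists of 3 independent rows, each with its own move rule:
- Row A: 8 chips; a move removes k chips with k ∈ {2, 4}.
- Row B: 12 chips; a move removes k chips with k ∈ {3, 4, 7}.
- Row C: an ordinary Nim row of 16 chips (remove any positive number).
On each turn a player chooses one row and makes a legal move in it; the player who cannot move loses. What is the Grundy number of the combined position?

17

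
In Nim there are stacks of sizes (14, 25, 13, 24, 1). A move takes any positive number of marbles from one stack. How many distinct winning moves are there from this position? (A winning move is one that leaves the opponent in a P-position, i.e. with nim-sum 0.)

Compute the nim-sum pairwise:
14 ^ 25 = 23
23 ^ 13 = 26
26 ^ 24 = 2
2 ^ 1 = 3
The overall nim-sum is X = 3. A stack of size p has a winning move iff p XOR X < p (reduce it to p XOR X).
  14: 14 XOR 3 = 13 < 14 — winning move (to 13).
  25: 25 XOR 3 = 26 ≥ 25 — no move.
  13: 13 XOR 3 = 14 ≥ 13 — no move.
  24: 24 XOR 3 = 27 ≥ 24 — no move.
  1: 1 XOR 3 = 2 ≥ 1 — no move.
That gives 1 winning move.

1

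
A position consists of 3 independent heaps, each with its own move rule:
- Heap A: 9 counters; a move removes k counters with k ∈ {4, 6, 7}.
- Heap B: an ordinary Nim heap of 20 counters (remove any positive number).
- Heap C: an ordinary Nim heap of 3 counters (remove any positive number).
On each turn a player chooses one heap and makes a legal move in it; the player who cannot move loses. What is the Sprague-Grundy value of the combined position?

21

For heap A, compute g(0), g(1), … with moves {4, 6, 7}:
k:     0  1  2  3  4  5  6  7  8  9
g(k):  0  0  0  0  1  1  1  1  2  2
So g(9) = 2.
Heap B is a plain Nim heap of size 20, so its Grundy value is 20.
Heap C is a plain Nim heap of size 3, so its Grundy value is 3.
By the Sprague-Grundy theorem, the Grundy value of a sum of independent games is the XOR of the component values.
Combined value = 2 XOR 20 XOR 3 = 21.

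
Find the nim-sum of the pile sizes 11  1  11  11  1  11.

Compute the nim-sum pairwise:
11 ⊕ 1 = 10
10 ⊕ 11 = 1
1 ⊕ 11 = 10
10 ⊕ 1 = 11
11 ⊕ 11 = 0

0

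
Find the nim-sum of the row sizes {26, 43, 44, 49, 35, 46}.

Write each in binary and XOR column by column:
  011010  (26)
  101011  (43)
  101100  (44)
  110001  (49)
  100011  (35)
  101110  (46)
  ------
  100001  (33)

33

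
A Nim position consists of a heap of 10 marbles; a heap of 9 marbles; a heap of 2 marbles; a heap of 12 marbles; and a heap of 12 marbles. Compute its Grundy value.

Write each in binary and XOR column by column:
  1010  (10)
  1001  (9)
  0010  (2)
  1100  (12)
  1100  (12)
  ----
  0001  (1)

1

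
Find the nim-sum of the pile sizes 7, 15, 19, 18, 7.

14

Write each in binary and XOR column by column:
  00111  (7)
  01111  (15)
  10011  (19)
  10010  (18)
  00111  (7)
  -----
  01110  (14)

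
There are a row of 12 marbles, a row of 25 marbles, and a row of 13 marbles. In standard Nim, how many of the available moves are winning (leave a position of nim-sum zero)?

1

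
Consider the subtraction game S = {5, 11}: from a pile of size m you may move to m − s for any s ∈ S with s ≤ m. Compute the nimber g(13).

2

Grundy values for subtraction set {5, 11}:
g(0) = mex{} = 0
g(1) = mex{} = 0
g(2) = mex{} = 0
g(3) = mex{} = 0
g(4) = mex{} = 0
g(5) = mex{0} = 1
g(6) = mex{0} = 1
g(7) = mex{0} = 1
g(8) = mex{0} = 1
g(9) = mex{0} = 1
g(10) = mex{1} = 0
g(11) = mex{0,1} = 2
g(12) = mex{0,1} = 2
g(13) = mex{0,1} = 2
So g(13) = 2.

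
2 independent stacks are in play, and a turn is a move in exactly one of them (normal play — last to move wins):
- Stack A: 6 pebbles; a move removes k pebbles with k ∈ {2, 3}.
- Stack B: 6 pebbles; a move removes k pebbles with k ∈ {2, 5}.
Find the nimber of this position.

1

Grundy values for stack A (subtraction set {2, 3}):
k:     0  1  2  3  4  5  6
g(k):  0  0  1  1  2  0  0
So g(6) = 0.
Build the Grundy sequence for stack B with g(k) = mex{g(k−s) : s ∈ {2, 5}, s ≤ k}:
g(0) = mex{} = 0
g(1) = mex{} = 0
g(2) = mex{0} = 1
g(3) = mex{0} = 1
g(4) = mex{1} = 0
g(5) = mex{0,1} = 2
g(6) = mex{0} = 1
So g(6) = 1.
The value of a disjunctive sum is the nim-sum of the parts.
Combined value = 0 XOR 1 = 1.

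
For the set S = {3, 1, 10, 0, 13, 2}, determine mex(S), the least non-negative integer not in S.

The values 0, 1, 2, 3 are all present; 4 is the first non-negative integer missing from the set.

4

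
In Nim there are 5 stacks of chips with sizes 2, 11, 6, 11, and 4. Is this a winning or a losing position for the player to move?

Losing position

Nim-sum: 2 ⊕ 11 ⊕ 6 ⊕ 11 ⊕ 4 = 0.
The nim-sum is 0, so this is a P-position: the player to move is in a losing position under optimal play.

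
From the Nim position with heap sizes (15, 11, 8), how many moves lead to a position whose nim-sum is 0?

3

Compute the nim-sum pairwise:
15 ⊕ 11 = 4
4 ⊕ 8 = 12
The overall nim-sum is X = 12. A heap of size p has a winning move iff p XOR X < p (reduce it to p XOR X).
  15: 15 XOR 12 = 3 < 15 — winning move (to 3).
  11: 11 XOR 12 = 7 < 11 — winning move (to 7).
  8: 8 XOR 12 = 4 < 8 — winning move (to 4).
That gives 3 winning moves.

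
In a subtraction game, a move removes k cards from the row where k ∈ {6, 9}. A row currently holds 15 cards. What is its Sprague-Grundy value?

Grundy values for subtraction set {6, 9}:
k:     0  1  2  3  4  5  6  7  8  9 10 11 12 13 14 15
g(k):  0  0  0  0  0  0  1  1  1  1  1  1  2  2  2  0
So g(15) = 0.

0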